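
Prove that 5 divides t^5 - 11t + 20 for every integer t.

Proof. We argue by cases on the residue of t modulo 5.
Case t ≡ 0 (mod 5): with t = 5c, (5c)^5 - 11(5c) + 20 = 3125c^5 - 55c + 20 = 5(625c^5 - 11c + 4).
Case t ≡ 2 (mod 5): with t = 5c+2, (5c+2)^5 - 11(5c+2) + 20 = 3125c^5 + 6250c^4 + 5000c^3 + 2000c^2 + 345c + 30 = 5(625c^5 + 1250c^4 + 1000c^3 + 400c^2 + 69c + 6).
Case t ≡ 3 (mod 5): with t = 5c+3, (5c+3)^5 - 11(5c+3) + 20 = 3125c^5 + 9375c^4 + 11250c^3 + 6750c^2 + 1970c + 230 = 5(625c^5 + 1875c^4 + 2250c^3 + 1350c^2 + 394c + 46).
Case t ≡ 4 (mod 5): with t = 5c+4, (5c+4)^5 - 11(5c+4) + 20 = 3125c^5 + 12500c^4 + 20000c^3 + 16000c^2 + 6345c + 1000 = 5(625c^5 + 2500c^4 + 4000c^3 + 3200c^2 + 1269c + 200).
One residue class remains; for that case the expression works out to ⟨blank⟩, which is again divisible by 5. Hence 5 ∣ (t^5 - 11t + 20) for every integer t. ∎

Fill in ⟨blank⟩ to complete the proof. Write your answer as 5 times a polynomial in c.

5(625c^5 + 625c^4 + 250c^3 + 50c^2 - 6c + 2)

Only t ≡ 1 (mod 5) is unaccounted for. Put t = 5c+1:
(5c+1)^5 - 11(5c+1) + 20 expands to 3125c^5 + 3125c^4 + 1250c^3 + 250c^2 - 30c + 10,
and factoring out 5 leaves 5(625c^5 + 625c^4 + 250c^3 + 50c^2 - 6c + 2).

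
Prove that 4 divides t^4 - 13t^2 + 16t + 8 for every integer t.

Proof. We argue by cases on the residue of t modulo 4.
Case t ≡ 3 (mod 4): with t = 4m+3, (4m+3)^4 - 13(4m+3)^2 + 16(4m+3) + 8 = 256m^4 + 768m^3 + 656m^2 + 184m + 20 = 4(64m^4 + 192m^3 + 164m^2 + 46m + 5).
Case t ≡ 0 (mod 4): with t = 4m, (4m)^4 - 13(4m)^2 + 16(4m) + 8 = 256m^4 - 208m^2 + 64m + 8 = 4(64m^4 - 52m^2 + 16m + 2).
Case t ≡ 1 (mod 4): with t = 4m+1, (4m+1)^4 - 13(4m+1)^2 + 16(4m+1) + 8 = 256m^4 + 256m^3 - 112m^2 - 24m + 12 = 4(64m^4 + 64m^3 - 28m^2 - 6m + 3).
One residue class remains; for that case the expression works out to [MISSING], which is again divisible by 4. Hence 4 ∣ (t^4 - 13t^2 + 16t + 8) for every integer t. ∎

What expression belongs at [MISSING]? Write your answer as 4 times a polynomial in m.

4(64m^4 + 128m^3 + 44m^2 - 4m + 1)

The residues treated are {3, 0, 1}, so the missing case is t ≡ 2 (mod 4); write t = 4m+2.
Then (4m+2)^4 - 13(4m+2)^2 + 16(4m+2) + 8 = 256m^4 + 512m^3 + 176m^2 - 16m + 4 = 4(64m^4 + 128m^3 + 44m^2 - 4m + 1).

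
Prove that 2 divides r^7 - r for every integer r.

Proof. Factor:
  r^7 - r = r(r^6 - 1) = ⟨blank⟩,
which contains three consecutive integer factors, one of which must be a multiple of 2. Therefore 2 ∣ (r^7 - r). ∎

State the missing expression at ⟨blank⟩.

(r - 1)r(r + 1)(r^4 + r^2 + 1)

r^6 - 1 = (r^2 - 1)(r^4 + r^2 + 1), and r^2 - 1 = (r-1)(r+1).
So r(r^6 - 1) = (r - 1)r(r + 1)(r^4 + r^2 + 1).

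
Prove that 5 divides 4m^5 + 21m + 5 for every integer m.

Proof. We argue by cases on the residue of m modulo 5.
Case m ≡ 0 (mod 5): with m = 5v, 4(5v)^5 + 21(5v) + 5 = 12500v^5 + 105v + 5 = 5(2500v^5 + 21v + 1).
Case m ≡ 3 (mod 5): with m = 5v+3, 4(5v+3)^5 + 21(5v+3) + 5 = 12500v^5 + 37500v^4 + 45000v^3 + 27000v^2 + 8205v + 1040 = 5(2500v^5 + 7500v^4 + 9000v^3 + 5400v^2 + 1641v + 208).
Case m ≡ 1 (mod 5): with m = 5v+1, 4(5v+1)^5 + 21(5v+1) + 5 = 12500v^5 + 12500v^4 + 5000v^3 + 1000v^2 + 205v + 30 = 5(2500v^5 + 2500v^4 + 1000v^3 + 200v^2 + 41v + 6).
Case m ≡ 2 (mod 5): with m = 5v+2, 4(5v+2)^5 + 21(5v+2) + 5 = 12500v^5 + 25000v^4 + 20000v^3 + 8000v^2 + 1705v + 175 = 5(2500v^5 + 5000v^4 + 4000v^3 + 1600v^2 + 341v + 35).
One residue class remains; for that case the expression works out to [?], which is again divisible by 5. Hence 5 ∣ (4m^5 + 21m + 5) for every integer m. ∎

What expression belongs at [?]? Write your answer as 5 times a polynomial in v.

5(2500v^5 + 10000v^4 + 16000v^3 + 12800v^2 + 5141v + 837)

Only m ≡ 4 (mod 5) is unaccounted for. Put m = 5v+4:
4(5v+4)^5 + 21(5v+4) + 5 expands to 12500v^5 + 50000v^4 + 80000v^3 + 64000v^2 + 25705v + 4185,
and factoring out 5 leaves 5(2500v^5 + 10000v^4 + 16000v^3 + 12800v^2 + 5141v + 837).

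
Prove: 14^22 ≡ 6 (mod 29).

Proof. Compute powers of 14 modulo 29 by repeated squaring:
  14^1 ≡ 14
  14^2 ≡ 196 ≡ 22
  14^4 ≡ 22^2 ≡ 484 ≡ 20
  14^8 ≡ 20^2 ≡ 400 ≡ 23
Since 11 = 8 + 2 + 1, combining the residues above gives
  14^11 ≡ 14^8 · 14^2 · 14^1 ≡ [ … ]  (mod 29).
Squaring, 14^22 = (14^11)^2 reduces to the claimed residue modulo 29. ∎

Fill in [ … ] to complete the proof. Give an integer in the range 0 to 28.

14^8 · 14^2 · 14^1 ≡ 23 · 22 · 14 = 7084.
7084 mod 29 = 8, so 14^11 ≡ 8 (mod 29).

8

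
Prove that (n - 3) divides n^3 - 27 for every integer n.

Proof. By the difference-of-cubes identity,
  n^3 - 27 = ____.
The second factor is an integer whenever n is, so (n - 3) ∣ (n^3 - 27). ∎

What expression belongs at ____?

(n - 3)(n^2 + 3n + 9)

Polynomial division of n^3 - 27 by n - 3 leaves remainder 0 and quotient n^2 + 3n + 9.
Hence n^3 - 27 = (n - 3)(n^2 + 3n + 9).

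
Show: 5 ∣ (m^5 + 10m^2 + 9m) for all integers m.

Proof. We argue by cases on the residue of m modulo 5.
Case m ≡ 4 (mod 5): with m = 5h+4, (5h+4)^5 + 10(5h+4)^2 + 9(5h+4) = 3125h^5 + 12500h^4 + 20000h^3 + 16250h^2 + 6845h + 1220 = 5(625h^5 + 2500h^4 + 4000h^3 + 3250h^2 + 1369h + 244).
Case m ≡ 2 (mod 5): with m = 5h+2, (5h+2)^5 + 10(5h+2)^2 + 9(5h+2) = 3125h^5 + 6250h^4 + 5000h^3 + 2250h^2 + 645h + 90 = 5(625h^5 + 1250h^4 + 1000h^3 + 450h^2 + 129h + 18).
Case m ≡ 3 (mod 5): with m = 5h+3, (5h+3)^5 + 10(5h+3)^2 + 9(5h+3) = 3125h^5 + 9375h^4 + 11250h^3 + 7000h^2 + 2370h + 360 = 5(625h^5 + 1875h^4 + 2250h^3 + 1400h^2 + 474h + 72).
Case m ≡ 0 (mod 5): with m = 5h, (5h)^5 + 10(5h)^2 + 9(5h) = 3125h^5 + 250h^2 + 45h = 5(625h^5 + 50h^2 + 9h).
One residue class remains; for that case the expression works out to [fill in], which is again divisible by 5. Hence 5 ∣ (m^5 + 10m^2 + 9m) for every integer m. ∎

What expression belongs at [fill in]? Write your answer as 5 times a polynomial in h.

5(625h^5 + 625h^4 + 250h^3 + 100h^2 + 34h + 4)

The residues treated are {4, 2, 3, 0}, so the missing case is m ≡ 1 (mod 5); write m = 5h+1.
Then (5h+1)^5 + 10(5h+1)^2 + 9(5h+1) = 3125h^5 + 3125h^4 + 1250h^3 + 500h^2 + 170h + 20 = 5(625h^5 + 625h^4 + 250h^3 + 100h^2 + 34h + 4).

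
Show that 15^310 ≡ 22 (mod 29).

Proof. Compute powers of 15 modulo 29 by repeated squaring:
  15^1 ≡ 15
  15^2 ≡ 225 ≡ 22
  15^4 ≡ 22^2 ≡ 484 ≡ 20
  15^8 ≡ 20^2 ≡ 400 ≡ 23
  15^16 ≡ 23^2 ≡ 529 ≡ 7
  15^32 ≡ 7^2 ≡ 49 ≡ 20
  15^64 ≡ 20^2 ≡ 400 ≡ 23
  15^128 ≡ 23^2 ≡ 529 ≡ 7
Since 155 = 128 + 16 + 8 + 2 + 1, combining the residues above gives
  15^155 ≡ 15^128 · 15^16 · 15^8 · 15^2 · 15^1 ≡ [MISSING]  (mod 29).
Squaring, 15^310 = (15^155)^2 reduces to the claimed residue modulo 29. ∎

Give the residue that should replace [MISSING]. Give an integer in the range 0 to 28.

14

15^128 · 15^16 · 15^8 · 15^2 · 15^1 ≡ 7 · 7 · 23 · 22 · 15 = 371910.
371910 mod 29 = 14, so 15^155 ≡ 14 (mod 29).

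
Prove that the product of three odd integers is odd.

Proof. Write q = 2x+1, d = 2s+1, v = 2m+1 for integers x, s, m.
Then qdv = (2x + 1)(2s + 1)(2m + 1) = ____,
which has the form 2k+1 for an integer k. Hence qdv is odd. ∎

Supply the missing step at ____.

2(4msx + 2ms + 2mx + m + 2sx + s + x) + 1

(2x + 1)(2s + 1)(2m + 1) = 8msx + 4ms + 4mx + 2m + 4sx + 2s + 2x + 1
= 2(4msx + 2ms + 2mx + m + 2sx + s + x) + 1.
Since 4msx + 2ms + 2mx + m + 2sx + s + x is an integer, the product is of the form 2k+1 for an integer k.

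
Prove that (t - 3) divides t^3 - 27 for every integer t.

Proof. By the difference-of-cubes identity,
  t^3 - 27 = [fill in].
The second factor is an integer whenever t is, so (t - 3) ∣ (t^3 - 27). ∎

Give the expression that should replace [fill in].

a^3 - b^3 = (a - b)(a^2 + ab + b^2). With a = t, b = 3:
t^3 - 27 = (t - 3)(t^2 + 3t + 9).

(t - 3)(t^2 + 3t + 9)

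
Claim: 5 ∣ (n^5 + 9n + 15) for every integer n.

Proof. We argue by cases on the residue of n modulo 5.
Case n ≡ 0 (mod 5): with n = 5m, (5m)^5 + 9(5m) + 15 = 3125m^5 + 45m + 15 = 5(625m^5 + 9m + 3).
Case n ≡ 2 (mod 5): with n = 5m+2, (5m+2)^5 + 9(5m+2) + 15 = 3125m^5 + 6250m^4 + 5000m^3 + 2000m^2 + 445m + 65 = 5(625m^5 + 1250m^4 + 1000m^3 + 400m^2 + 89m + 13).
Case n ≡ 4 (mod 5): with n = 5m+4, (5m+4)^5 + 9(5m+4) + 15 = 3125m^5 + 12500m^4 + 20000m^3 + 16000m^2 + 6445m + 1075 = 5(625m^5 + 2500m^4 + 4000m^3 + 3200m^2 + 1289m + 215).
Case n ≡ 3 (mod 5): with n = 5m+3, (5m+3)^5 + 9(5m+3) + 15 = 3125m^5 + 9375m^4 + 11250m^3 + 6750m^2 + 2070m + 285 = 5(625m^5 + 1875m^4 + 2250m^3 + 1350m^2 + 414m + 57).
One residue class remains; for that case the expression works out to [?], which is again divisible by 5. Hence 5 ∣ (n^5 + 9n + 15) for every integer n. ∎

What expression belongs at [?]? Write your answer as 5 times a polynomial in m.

5(625m^5 + 625m^4 + 250m^3 + 50m^2 + 14m + 5)

The residues treated are {0, 2, 4, 3}, so the missing case is n ≡ 1 (mod 5); write n = 5m+1.
Then (5m+1)^5 + 9(5m+1) + 15 = 3125m^5 + 3125m^4 + 1250m^3 + 250m^2 + 70m + 25 = 5(625m^5 + 625m^4 + 250m^3 + 50m^2 + 14m + 5).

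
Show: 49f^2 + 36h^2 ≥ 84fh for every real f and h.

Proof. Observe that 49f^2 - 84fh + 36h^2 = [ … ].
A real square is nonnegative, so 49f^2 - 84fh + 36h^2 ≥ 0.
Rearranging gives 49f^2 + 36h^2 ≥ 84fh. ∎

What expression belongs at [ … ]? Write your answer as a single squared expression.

(7f - 6h)^2

49f^2 - 84fh + 36h^2 is a perfect-square trinomial: the outer terms are (7f)^2 and (6h)^2, and the cross term is -2·7f·6h.
So 49f^2 - 84fh + 36h^2 = (7f - 6h)^2 ≥ 0.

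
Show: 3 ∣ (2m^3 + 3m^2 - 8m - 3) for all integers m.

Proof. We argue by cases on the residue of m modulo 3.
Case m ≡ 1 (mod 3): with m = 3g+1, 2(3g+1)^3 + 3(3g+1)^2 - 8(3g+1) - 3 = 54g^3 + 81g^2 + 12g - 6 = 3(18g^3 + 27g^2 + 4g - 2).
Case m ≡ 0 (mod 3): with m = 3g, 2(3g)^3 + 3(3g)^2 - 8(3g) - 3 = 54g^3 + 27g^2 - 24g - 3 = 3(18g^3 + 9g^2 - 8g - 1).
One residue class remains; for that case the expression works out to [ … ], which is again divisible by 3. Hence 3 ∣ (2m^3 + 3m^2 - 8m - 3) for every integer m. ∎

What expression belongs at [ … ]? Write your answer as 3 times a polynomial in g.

The residues treated are {1, 0}, so the missing case is m ≡ 2 (mod 3); write m = 3g+2.
Then 2(3g+2)^3 + 3(3g+2)^2 - 8(3g+2) - 3 = 54g^3 + 135g^2 + 84g + 9 = 3(18g^3 + 45g^2 + 28g + 3).

3(18g^3 + 45g^2 + 28g + 3)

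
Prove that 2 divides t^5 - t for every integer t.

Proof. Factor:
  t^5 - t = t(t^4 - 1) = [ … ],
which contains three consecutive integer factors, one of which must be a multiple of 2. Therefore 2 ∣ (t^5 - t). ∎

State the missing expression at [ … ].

(t - 1)t(t + 1)(t^2 + 1)

t^4 - 1 = (t^2 - 1)(t^2 + 1), and t^2 - 1 = (t-1)(t+1).
So t(t^4 - 1) = (t - 1)t(t + 1)(t^2 + 1).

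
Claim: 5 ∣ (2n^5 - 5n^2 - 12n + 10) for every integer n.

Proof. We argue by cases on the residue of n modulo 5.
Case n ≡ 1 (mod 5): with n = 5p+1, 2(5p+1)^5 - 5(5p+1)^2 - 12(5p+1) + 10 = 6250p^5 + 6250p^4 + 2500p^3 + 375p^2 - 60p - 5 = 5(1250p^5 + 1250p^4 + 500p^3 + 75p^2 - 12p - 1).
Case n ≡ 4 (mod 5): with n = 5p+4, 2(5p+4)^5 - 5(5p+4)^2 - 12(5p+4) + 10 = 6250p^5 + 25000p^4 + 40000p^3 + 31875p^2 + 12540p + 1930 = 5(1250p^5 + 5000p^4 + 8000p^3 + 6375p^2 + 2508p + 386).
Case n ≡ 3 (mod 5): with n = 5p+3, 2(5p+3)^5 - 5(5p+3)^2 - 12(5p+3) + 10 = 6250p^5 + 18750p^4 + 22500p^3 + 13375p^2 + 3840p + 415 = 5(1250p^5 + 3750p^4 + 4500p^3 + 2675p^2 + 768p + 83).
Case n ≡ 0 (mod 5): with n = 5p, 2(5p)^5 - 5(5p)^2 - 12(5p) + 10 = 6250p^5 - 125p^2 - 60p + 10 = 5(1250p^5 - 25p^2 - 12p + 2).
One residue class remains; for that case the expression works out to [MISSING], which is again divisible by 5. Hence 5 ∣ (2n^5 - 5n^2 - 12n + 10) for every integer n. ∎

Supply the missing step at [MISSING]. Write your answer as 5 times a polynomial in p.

5(1250p^5 + 2500p^4 + 2000p^3 + 775p^2 + 128p + 6)

The residues treated are {1, 4, 3, 0}, so the missing case is n ≡ 2 (mod 5); write n = 5p+2.
Then 2(5p+2)^5 - 5(5p+2)^2 - 12(5p+2) + 10 = 6250p^5 + 12500p^4 + 10000p^3 + 3875p^2 + 640p + 30 = 5(1250p^5 + 2500p^4 + 2000p^3 + 775p^2 + 128p + 6).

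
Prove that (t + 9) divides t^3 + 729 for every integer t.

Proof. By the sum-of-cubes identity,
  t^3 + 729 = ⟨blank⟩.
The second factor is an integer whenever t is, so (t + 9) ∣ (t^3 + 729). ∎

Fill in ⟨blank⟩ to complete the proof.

a^3 + b^3 = (a + b)(a^2 - ab + b^2). With a = t, b = 9:
t^3 + 729 = (t + 9)(t^2 - 9t + 81).

(t + 9)(t^2 - 9t + 81)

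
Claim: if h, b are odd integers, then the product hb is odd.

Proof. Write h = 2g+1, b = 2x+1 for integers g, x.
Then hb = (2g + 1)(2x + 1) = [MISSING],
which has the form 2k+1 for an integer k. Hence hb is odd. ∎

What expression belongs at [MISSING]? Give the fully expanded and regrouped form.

2(2gx + g + x) + 1

Expanding: (2g + 1)(2x + 1) = 4gx + 2g + 2x + 1.
Every term except the constant is even, so this is 2(2gx + g + x) + 1,
and 2gx + g + x ∈ ℤ gives the required form.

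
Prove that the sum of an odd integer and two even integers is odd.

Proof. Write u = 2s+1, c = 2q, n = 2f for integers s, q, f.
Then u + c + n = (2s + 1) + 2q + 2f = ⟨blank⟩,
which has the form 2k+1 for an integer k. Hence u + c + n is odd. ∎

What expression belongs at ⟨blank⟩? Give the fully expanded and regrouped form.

2(f + q + s) + 1

(2s + 1) + 2q + 2f = 2f + 2q + 2s + 1
= 2(f + q + s) + 1.
Since f + q + s is an integer, the sum is of the form 2k+1 for an integer k.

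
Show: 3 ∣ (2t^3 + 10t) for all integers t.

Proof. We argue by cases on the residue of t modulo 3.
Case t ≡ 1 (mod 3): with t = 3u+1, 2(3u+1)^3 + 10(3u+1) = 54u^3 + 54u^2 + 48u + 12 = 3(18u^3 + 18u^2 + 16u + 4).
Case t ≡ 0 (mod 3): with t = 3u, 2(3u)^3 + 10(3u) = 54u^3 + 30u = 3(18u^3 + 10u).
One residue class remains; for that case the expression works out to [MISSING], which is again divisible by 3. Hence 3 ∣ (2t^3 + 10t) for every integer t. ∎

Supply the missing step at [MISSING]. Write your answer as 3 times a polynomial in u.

3(18u^3 + 36u^2 + 34u + 12)

Only t ≡ 2 (mod 3) is unaccounted for. Put t = 3u+2:
2(3u+2)^3 + 10(3u+2) expands to 54u^3 + 108u^2 + 102u + 36,
and factoring out 3 leaves 3(18u^3 + 36u^2 + 34u + 12).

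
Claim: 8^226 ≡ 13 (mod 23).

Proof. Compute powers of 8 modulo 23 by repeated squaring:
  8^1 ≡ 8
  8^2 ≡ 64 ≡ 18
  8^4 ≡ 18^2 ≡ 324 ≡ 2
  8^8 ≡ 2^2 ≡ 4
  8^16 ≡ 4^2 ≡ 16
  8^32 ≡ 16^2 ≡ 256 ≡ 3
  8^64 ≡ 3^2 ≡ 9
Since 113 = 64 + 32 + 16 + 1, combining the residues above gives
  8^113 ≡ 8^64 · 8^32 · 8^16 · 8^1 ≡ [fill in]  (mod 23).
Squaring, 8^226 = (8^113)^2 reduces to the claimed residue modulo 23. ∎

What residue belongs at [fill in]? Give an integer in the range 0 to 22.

8^64 · 8^32 · 8^16 · 8^1 ≡ 9 · 3 · 16 · 8 = 3456.
3456 mod 23 = 6, so 8^113 ≡ 6 (mod 23).

6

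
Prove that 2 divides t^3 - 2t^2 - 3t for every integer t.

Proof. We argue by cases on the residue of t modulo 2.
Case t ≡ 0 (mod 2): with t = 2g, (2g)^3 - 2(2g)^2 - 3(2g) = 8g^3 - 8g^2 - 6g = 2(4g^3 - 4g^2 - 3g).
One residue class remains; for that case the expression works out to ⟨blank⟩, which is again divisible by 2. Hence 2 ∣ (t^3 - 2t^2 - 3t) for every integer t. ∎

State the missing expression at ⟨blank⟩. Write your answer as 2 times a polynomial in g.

The residues treated are {0}, so the missing case is t ≡ 1 (mod 2); write t = 2g+1.
Then (2g+1)^3 - 2(2g+1)^2 - 3(2g+1) = 8g^3 + 4g^2 - 8g - 4 = 2(4g^3 + 2g^2 - 4g - 2).

2(4g^3 + 2g^2 - 4g - 2)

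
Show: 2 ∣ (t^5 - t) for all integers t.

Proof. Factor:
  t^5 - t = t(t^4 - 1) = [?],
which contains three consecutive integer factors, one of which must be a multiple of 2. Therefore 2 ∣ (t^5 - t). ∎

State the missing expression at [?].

(t - 1)t(t + 1)(t^2 + 1)

t^4 - 1 = (t^2 - 1)(t^2 + 1), and t^2 - 1 = (t-1)(t+1).
So t(t^4 - 1) = (t - 1)t(t + 1)(t^2 + 1).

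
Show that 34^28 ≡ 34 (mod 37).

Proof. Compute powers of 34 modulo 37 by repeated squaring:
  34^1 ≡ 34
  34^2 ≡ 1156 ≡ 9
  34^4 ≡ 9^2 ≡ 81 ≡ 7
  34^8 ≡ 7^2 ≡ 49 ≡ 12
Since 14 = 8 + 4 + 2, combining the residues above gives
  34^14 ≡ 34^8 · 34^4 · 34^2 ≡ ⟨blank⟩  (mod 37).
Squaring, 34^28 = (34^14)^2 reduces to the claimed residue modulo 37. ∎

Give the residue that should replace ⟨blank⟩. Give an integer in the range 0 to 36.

16

Multiply the listed residues: 12 · 7 · 9 = 84 → 756.
Reducing modulo 37: 756 = 20·37 + 16, so 34^14 ≡ 16.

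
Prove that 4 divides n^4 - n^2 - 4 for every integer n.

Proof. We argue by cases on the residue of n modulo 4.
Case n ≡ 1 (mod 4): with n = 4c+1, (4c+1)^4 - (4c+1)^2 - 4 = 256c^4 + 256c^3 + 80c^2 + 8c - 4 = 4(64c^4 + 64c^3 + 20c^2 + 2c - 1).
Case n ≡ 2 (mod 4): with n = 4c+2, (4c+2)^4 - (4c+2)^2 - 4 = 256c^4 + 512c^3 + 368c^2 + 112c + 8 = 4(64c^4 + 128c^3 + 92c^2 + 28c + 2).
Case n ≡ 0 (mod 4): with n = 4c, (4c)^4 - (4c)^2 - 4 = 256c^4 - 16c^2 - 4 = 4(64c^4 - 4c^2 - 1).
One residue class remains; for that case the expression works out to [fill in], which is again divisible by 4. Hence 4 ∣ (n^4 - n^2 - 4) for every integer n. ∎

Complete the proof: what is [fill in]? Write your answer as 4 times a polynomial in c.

Only n ≡ 3 (mod 4) is unaccounted for. Put n = 4c+3:
(4c+3)^4 - (4c+3)^2 - 4 expands to 256c^4 + 768c^3 + 848c^2 + 408c + 68,
and factoring out 4 leaves 4(64c^4 + 192c^3 + 212c^2 + 102c + 17).

4(64c^4 + 192c^3 + 212c^2 + 102c + 17)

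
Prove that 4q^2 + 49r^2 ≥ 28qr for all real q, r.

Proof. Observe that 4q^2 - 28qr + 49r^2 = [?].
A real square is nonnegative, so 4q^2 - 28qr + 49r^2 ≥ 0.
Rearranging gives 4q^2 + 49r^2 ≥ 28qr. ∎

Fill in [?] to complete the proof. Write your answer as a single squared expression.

(2q - 7r)^2

4q^2 - 28qr + 49r^2 is a perfect-square trinomial: the outer terms are (2q)^2 and (7r)^2, and the cross term is -2·2q·7r.
So 4q^2 - 28qr + 49r^2 = (2q - 7r)^2 ≥ 0.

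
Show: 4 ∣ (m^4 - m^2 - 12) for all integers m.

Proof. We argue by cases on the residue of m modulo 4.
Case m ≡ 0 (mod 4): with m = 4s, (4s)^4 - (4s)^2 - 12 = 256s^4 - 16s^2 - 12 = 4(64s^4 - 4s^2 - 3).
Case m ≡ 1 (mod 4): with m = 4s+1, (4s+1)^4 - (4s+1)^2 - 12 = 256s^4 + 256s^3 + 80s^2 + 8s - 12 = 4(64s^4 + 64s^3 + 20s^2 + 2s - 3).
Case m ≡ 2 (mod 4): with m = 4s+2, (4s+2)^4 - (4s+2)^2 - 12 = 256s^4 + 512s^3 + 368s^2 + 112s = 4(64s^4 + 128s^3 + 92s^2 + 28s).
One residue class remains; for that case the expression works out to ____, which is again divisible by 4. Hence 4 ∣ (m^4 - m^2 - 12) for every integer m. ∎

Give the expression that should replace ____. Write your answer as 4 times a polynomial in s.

The residues treated are {0, 1, 2}, so the missing case is m ≡ 3 (mod 4); write m = 4s+3.
Then (4s+3)^4 - (4s+3)^2 - 12 = 256s^4 + 768s^3 + 848s^2 + 408s + 60 = 4(64s^4 + 192s^3 + 212s^2 + 102s + 15).

4(64s^4 + 192s^3 + 212s^2 + 102s + 15)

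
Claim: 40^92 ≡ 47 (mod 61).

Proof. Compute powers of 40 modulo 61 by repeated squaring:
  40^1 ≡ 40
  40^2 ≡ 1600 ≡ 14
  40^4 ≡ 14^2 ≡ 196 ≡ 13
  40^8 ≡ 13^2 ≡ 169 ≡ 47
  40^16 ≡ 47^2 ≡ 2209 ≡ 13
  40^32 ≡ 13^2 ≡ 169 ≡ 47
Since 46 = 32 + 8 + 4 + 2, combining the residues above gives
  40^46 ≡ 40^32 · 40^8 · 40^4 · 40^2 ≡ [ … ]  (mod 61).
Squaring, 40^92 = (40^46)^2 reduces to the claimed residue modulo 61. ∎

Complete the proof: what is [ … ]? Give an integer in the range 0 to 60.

40^32 · 40^8 · 40^4 · 40^2 ≡ 47 · 47 · 13 · 14 = 402038.
402038 mod 61 = 48, so 40^46 ≡ 48 (mod 61).

48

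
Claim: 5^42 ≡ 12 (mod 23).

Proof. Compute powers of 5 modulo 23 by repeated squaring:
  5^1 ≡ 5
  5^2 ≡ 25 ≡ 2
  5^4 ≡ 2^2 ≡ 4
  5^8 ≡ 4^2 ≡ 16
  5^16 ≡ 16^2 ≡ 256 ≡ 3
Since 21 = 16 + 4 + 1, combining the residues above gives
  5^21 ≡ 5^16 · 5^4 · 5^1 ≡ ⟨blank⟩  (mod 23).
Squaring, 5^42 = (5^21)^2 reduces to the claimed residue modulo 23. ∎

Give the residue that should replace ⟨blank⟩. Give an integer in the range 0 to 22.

5^16 · 5^4 · 5^1 ≡ 3 · 4 · 5 = 60.
60 mod 23 = 14, so 5^21 ≡ 14 (mod 23).

14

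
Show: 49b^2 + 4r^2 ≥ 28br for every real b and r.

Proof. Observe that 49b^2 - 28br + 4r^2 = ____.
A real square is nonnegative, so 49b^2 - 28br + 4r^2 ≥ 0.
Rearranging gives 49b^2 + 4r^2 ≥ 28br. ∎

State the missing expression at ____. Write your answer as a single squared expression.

The leading and trailing coefficients are 7^2 and 2^2, and 28 = 2·7·2, so the trinomial is (7b - 2r)^2.
Hence 49b^2 - 28br + 4r^2 ≥ 0.

(7b - 2r)^2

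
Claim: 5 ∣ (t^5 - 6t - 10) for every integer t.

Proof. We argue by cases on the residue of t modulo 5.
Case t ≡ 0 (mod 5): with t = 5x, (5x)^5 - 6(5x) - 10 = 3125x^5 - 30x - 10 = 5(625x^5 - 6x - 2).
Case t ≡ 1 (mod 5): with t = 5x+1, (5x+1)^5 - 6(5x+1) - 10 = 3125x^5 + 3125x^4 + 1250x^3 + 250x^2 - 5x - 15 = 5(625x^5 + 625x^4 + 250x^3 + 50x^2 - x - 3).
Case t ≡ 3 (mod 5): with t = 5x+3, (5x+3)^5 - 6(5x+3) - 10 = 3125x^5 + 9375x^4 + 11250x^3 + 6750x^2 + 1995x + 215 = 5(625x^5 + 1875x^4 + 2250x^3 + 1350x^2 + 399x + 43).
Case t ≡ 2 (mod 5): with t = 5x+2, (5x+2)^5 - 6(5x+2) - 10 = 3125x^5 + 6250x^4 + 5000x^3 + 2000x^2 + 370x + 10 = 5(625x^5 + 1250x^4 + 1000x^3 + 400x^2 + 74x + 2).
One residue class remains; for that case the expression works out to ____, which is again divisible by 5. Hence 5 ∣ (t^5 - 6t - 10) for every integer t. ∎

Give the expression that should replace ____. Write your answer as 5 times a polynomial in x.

Only t ≡ 4 (mod 5) is unaccounted for. Put t = 5x+4:
(5x+4)^5 - 6(5x+4) - 10 expands to 3125x^5 + 12500x^4 + 20000x^3 + 16000x^2 + 6370x + 990,
and factoring out 5 leaves 5(625x^5 + 2500x^4 + 4000x^3 + 3200x^2 + 1274x + 198).

5(625x^5 + 2500x^4 + 4000x^3 + 3200x^2 + 1274x + 198)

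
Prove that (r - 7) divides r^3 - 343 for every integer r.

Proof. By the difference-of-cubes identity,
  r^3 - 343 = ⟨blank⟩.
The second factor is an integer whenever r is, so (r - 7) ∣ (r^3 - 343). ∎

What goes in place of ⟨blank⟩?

a^3 - b^3 = (a - b)(a^2 + ab + b^2). With a = r, b = 7:
r^3 - 343 = (r - 7)(r^2 + 7r + 49).

(r - 7)(r^2 + 7r + 49)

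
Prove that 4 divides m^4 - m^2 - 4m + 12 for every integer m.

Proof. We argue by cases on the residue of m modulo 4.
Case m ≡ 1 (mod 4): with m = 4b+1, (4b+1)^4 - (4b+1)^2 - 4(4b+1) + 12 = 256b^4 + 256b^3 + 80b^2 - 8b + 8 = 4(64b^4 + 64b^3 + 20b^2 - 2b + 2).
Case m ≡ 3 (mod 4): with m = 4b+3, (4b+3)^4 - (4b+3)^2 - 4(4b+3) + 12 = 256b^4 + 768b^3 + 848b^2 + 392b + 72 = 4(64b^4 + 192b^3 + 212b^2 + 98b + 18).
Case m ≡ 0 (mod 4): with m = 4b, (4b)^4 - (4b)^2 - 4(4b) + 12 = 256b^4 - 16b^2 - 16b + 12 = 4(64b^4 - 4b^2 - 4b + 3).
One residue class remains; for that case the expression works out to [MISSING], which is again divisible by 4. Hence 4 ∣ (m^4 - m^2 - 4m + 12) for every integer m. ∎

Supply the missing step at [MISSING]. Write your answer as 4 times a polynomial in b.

4(64b^4 + 128b^3 + 92b^2 + 24b + 4)

The residues treated are {1, 3, 0}, so the missing case is m ≡ 2 (mod 4); write m = 4b+2.
Then (4b+2)^4 - (4b+2)^2 - 4(4b+2) + 12 = 256b^4 + 512b^3 + 368b^2 + 96b + 16 = 4(64b^4 + 128b^3 + 92b^2 + 24b + 4).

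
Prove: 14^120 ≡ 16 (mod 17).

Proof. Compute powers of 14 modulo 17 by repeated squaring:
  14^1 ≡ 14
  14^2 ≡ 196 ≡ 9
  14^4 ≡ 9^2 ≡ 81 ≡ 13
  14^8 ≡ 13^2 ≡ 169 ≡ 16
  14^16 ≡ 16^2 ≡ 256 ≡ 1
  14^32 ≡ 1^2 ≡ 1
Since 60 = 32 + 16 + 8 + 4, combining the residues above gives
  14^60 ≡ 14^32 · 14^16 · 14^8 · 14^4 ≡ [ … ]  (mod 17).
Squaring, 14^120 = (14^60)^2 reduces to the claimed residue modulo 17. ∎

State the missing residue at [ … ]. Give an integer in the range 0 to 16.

4

14^32 · 14^16 · 14^8 · 14^4 ≡ 1 · 1 · 16 · 13 = 208.
208 mod 17 = 4, so 14^60 ≡ 4 (mod 17).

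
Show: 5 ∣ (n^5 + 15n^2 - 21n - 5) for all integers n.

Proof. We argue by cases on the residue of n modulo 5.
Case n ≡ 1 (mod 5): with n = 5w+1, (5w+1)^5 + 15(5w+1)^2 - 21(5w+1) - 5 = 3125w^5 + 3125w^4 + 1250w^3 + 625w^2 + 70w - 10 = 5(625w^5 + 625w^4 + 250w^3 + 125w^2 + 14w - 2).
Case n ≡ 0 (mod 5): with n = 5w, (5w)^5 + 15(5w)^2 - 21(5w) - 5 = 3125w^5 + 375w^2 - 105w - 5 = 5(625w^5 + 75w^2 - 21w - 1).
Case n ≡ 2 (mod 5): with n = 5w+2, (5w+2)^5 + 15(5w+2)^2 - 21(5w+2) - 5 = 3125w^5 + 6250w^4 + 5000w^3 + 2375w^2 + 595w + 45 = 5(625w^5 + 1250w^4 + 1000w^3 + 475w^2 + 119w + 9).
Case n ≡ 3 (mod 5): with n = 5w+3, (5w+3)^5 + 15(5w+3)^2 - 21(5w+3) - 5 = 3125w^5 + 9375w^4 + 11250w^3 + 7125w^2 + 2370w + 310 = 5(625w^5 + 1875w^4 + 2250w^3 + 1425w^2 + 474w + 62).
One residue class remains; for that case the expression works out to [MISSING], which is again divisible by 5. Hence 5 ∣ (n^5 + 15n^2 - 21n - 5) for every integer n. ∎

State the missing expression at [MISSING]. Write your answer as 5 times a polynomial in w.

5(625w^5 + 2500w^4 + 4000w^3 + 3275w^2 + 1379w + 235)

The residues treated are {1, 0, 2, 3}, so the missing case is n ≡ 4 (mod 5); write n = 5w+4.
Then (5w+4)^5 + 15(5w+4)^2 - 21(5w+4) - 5 = 3125w^5 + 12500w^4 + 20000w^3 + 16375w^2 + 6895w + 1175 = 5(625w^5 + 2500w^4 + 4000w^3 + 3275w^2 + 1379w + 235).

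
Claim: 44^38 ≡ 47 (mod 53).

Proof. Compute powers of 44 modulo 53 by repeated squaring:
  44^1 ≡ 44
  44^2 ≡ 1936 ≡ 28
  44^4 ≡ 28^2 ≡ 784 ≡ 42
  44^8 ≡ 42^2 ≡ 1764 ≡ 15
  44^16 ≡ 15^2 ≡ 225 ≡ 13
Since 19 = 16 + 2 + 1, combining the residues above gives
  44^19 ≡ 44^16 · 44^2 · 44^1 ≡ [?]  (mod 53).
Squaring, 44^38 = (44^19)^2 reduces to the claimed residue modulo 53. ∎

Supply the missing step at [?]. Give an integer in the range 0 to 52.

10

Multiply the listed residues: 13 · 28 · 44 = 364 → 16016.
Reducing modulo 53: 16016 = 302·53 + 10, so 44^19 ≡ 10.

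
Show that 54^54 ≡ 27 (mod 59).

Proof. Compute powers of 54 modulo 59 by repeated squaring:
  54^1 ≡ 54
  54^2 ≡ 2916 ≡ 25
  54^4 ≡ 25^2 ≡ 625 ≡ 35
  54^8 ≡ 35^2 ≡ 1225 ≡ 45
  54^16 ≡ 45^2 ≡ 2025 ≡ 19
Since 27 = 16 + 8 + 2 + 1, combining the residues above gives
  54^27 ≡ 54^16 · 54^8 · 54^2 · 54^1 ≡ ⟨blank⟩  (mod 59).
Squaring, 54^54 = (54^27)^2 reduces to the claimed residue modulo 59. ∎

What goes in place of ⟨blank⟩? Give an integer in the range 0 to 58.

33

Multiply the listed residues: 19 · 45 · 25 · 54 = 855 → 21375 → 1154250.
Reducing modulo 59: 1154250 = 19563·59 + 33, so 54^27 ≡ 33.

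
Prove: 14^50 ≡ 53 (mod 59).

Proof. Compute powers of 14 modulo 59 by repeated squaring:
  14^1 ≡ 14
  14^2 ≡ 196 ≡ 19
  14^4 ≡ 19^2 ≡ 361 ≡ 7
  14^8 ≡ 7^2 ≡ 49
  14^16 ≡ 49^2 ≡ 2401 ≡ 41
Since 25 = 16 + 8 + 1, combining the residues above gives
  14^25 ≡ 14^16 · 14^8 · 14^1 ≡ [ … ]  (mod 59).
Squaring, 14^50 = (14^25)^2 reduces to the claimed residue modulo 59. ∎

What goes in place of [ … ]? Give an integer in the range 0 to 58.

Multiply the listed residues: 41 · 49 · 14 = 2009 → 28126.
Reducing modulo 59: 28126 = 476·59 + 42, so 14^25 ≡ 42.

42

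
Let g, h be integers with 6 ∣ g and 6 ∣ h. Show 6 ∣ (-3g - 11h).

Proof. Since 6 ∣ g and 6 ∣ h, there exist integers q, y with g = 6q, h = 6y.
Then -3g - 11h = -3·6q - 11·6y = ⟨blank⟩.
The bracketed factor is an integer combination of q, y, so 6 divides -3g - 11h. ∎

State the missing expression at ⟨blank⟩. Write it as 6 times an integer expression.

Each term has a factor of 6: -3·6q - 11·6y = 6·(-3q - 11y).
Since -3q - 11y is an integer, 6 ∣ (-3g - 11h).

6(-3q - 11y)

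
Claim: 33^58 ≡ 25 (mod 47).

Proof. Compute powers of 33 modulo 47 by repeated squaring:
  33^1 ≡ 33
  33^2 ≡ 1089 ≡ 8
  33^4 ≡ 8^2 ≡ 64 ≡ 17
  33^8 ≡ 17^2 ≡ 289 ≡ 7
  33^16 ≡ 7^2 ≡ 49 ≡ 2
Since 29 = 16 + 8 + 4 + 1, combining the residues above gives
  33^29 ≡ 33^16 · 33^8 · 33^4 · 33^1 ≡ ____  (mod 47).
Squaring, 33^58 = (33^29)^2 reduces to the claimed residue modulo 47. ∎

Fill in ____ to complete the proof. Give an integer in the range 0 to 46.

5

33^16 · 33^8 · 33^4 · 33^1 ≡ 2 · 7 · 17 · 33 = 7854.
7854 mod 47 = 5, so 33^29 ≡ 5 (mod 47).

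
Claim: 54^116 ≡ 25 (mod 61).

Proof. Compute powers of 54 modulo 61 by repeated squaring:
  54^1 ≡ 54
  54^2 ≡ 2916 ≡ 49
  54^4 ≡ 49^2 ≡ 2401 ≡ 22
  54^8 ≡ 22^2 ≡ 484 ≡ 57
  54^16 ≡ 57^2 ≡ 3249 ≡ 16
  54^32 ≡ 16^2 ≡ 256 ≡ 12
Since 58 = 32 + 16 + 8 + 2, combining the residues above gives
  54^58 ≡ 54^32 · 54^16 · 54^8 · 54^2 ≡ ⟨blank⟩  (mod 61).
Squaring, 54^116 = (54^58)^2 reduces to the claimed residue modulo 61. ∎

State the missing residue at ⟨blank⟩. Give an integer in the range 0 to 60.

5

54^32 · 54^16 · 54^8 · 54^2 ≡ 12 · 16 · 57 · 49 = 536256.
536256 mod 61 = 5, so 54^58 ≡ 5 (mod 61).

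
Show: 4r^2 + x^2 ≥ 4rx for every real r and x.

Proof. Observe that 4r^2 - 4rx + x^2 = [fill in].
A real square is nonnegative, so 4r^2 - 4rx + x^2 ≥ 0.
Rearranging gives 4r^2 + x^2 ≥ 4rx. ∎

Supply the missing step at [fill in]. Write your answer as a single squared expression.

(2r - x)^2

The leading and trailing coefficients are 2^2 and 1^2, and 4 = 2·2·1, so the trinomial is (2r - x)^2.
Hence 4r^2 - 4rx + x^2 ≥ 0.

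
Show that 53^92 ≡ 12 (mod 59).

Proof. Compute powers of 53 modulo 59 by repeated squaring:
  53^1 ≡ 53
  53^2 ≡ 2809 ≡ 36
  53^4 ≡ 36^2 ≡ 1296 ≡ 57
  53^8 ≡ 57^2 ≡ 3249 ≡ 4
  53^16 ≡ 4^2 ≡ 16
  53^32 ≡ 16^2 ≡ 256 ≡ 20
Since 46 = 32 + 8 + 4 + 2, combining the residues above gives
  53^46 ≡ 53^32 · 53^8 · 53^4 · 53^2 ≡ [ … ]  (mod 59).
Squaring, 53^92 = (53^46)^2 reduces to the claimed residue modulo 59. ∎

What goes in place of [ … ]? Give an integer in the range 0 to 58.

53^32 · 53^8 · 53^4 · 53^2 ≡ 20 · 4 · 57 · 36 = 164160.
164160 mod 59 = 22, so 53^46 ≡ 22 (mod 59).

22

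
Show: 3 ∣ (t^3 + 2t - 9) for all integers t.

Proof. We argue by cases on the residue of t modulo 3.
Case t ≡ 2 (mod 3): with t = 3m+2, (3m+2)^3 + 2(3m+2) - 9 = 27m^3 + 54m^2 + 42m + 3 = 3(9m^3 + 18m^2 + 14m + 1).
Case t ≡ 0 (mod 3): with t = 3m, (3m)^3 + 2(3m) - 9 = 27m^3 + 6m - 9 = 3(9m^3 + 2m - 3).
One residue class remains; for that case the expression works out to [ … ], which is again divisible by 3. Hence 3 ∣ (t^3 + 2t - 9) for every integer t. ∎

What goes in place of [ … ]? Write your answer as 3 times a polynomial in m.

3(9m^3 + 9m^2 + 5m - 2)

The residues treated are {2, 0}, so the missing case is t ≡ 1 (mod 3); write t = 3m+1.
Then (3m+1)^3 + 2(3m+1) - 9 = 27m^3 + 27m^2 + 15m - 6 = 3(9m^3 + 9m^2 + 5m - 2).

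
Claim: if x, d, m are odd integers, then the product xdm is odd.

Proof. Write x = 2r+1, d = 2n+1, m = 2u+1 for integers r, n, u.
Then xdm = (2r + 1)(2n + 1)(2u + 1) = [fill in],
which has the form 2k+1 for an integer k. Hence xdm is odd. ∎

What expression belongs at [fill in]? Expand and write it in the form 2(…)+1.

Expanding: (2r + 1)(2n + 1)(2u + 1) = 8nru + 4nr + 4nu + 2n + 4ru + 2r + 2u + 1.
Every term except the constant is even, so this is 2(4nru + 2nr + 2nu + n + 2ru + r + u) + 1,
and 4nru + 2nr + 2nu + n + 2ru + r + u ∈ ℤ gives the required form.

2(4nru + 2nr + 2nu + n + 2ru + r + u) + 1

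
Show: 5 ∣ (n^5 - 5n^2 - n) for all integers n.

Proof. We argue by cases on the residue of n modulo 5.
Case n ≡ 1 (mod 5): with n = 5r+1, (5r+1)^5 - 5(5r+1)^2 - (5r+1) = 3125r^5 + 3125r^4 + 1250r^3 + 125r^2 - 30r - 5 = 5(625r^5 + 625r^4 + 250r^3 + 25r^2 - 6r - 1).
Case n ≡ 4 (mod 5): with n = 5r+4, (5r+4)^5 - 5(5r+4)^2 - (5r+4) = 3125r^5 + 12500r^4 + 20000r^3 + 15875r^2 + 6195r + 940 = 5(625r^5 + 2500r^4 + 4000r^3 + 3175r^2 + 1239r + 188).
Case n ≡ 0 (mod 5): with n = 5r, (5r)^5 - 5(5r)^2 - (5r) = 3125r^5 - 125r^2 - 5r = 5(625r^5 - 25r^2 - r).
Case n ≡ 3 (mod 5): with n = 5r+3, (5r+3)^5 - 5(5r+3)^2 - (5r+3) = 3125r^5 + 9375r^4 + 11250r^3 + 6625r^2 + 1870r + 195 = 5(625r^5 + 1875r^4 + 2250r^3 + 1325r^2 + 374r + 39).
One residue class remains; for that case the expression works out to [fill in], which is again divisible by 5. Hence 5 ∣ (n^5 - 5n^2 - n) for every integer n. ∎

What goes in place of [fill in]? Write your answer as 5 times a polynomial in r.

5(625r^5 + 1250r^4 + 1000r^3 + 375r^2 + 59r + 2)

The residues treated are {1, 4, 0, 3}, so the missing case is n ≡ 2 (mod 5); write n = 5r+2.
Then (5r+2)^5 - 5(5r+2)^2 - (5r+2) = 3125r^5 + 6250r^4 + 5000r^3 + 1875r^2 + 295r + 10 = 5(625r^5 + 1250r^4 + 1000r^3 + 375r^2 + 59r + 2).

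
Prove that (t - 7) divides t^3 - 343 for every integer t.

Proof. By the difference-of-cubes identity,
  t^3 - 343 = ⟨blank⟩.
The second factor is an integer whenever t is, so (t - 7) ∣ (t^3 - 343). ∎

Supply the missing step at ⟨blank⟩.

(t - 7)(t^2 + 7t + 49)

a^3 - b^3 = (a - b)(a^2 + ab + b^2). With a = t, b = 7:
t^3 - 343 = (t - 7)(t^2 + 7t + 49).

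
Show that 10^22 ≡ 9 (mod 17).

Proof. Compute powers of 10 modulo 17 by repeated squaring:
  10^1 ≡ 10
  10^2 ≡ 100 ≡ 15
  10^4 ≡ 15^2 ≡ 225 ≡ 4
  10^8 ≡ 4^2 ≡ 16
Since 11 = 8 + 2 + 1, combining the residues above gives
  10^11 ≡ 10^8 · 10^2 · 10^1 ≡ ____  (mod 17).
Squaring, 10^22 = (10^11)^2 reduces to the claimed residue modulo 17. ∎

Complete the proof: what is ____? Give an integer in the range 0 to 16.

Multiply the listed residues: 16 · 15 · 10 = 240 → 2400.
Reducing modulo 17: 2400 = 141·17 + 3, so 10^11 ≡ 3.

3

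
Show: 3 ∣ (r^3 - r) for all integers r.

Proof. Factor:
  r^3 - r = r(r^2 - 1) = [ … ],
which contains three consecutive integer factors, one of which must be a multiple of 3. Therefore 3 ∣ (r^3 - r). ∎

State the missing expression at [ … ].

(r - 1)r(r + 1)

r(r^2 - 1) = r(r - 1)(r + 1) = (r - 1)r(r + 1).
These three factors are consecutive integers, so their product is divisible by 3.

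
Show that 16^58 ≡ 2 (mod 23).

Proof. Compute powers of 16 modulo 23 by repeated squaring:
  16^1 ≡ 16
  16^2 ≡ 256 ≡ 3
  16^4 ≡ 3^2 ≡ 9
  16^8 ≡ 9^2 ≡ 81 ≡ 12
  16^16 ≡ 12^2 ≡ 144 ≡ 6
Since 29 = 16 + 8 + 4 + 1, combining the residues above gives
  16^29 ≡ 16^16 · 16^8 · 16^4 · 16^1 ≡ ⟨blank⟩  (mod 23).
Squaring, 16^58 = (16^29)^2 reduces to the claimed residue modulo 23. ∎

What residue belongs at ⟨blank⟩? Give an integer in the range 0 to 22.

18

Multiply the listed residues: 6 · 12 · 9 · 16 = 72 → 648 → 10368.
Reducing modulo 23: 10368 = 450·23 + 18, so 16^29 ≡ 18.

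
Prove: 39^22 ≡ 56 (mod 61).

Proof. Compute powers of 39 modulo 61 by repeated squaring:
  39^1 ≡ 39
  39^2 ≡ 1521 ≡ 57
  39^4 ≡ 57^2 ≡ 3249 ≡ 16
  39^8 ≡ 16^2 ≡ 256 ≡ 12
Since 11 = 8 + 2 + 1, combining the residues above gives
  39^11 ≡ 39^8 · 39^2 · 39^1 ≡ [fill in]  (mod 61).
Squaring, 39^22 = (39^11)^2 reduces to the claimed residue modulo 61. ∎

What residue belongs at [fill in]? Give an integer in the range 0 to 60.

19

39^8 · 39^2 · 39^1 ≡ 12 · 57 · 39 = 26676.
26676 mod 61 = 19, so 39^11 ≡ 19 (mod 61).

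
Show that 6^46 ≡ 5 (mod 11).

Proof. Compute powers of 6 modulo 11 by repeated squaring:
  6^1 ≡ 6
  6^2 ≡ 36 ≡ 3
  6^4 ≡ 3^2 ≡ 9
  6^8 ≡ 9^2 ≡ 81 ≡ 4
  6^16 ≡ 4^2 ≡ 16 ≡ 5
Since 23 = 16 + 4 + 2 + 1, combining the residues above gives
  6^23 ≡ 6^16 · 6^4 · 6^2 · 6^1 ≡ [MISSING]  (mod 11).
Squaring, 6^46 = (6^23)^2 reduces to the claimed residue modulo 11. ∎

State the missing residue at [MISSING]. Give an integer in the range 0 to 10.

7

Multiply the listed residues: 5 · 9 · 3 · 6 = 45 → 135 → 810.
Reducing modulo 11: 810 = 73·11 + 7, so 6^23 ≡ 7.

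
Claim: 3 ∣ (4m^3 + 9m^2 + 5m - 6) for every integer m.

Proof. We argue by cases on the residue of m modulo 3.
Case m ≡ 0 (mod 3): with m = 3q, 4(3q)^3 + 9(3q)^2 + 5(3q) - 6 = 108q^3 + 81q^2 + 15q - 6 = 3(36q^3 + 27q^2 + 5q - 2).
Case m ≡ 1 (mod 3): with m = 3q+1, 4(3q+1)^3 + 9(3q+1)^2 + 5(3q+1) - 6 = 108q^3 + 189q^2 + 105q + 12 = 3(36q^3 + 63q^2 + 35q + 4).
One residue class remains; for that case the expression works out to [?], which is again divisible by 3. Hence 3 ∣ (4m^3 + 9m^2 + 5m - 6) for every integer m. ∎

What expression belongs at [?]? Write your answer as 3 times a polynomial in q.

The residues treated are {0, 1}, so the missing case is m ≡ 2 (mod 3); write m = 3q+2.
Then 4(3q+2)^3 + 9(3q+2)^2 + 5(3q+2) - 6 = 108q^3 + 297q^2 + 267q + 72 = 3(36q^3 + 99q^2 + 89q + 24).

3(36q^3 + 99q^2 + 89q + 24)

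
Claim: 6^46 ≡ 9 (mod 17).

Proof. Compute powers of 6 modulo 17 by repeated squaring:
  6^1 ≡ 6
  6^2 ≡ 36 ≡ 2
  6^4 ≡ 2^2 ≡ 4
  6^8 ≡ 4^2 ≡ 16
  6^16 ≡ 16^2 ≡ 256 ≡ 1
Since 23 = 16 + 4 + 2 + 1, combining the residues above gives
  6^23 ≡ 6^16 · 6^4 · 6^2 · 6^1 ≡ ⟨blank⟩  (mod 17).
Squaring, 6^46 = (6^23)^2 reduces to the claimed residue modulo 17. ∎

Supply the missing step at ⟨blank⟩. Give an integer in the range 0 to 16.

14

Multiply the listed residues: 1 · 4 · 2 · 6 = 4 → 8 → 48.
Reducing modulo 17: 48 = 2·17 + 14, so 6^23 ≡ 14.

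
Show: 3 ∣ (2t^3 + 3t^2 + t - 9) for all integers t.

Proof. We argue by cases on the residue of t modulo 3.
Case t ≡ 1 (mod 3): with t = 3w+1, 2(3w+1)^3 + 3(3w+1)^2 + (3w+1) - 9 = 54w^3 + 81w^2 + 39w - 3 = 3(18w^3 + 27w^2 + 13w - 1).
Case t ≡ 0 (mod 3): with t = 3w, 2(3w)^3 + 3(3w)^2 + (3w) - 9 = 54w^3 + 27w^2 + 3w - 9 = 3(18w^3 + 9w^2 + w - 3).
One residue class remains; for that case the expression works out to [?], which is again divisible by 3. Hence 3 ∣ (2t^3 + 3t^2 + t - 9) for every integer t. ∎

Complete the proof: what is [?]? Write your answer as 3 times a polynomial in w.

The residues treated are {1, 0}, so the missing case is t ≡ 2 (mod 3); write t = 3w+2.
Then 2(3w+2)^3 + 3(3w+2)^2 + (3w+2) - 9 = 54w^3 + 135w^2 + 111w + 21 = 3(18w^3 + 45w^2 + 37w + 7).

3(18w^3 + 45w^2 + 37w + 7)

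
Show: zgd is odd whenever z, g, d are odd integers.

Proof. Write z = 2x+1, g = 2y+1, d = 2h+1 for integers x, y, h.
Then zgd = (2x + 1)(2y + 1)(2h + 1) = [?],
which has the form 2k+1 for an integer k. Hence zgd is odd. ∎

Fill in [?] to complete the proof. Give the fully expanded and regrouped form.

2(4hxy + 2hx + 2hy + h + 2xy + x + y) + 1

Expanding: (2x + 1)(2y + 1)(2h + 1) = 8hxy + 4hx + 4hy + 2h + 4xy + 2x + 2y + 1.
Every term except the constant is even, so this is 2(4hxy + 2hx + 2hy + h + 2xy + x + y) + 1,
and 4hxy + 2hx + 2hy + h + 2xy + x + y ∈ ℤ gives the required form.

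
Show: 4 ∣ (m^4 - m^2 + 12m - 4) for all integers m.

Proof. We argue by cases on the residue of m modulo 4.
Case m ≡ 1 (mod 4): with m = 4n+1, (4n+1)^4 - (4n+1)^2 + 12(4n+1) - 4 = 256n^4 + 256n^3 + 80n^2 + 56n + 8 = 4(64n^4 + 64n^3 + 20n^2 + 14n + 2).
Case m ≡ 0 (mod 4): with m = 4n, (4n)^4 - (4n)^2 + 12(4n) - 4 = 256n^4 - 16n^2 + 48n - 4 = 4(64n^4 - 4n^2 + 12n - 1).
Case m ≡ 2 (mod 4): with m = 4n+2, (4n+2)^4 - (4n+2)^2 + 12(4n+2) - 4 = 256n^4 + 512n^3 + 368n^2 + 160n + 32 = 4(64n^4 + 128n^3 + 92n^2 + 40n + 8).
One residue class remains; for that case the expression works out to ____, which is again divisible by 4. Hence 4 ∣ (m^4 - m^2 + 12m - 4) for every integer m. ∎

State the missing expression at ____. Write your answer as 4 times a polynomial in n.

4(64n^4 + 192n^3 + 212n^2 + 114n + 26)

The residues treated are {1, 0, 2}, so the missing case is m ≡ 3 (mod 4); write m = 4n+3.
Then (4n+3)^4 - (4n+3)^2 + 12(4n+3) - 4 = 256n^4 + 768n^3 + 848n^2 + 456n + 104 = 4(64n^4 + 192n^3 + 212n^2 + 114n + 26).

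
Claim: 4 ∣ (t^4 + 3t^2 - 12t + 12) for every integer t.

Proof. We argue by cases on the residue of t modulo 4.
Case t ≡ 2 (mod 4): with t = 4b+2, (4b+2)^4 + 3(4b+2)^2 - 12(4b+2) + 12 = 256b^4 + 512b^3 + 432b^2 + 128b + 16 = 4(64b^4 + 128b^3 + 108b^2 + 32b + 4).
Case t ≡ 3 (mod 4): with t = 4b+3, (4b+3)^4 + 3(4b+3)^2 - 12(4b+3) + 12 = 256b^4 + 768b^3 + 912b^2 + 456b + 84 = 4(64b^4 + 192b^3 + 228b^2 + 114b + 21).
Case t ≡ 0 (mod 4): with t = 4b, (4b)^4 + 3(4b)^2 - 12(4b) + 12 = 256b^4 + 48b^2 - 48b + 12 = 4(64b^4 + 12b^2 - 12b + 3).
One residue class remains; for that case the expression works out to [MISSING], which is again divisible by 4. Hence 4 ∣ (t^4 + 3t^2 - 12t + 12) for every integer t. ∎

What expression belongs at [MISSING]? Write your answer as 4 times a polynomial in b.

4(64b^4 + 64b^3 + 36b^2 - 2b + 1)

The residues treated are {2, 3, 0}, so the missing case is t ≡ 1 (mod 4); write t = 4b+1.
Then (4b+1)^4 + 3(4b+1)^2 - 12(4b+1) + 12 = 256b^4 + 256b^3 + 144b^2 - 8b + 4 = 4(64b^4 + 64b^3 + 36b^2 - 2b + 1).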